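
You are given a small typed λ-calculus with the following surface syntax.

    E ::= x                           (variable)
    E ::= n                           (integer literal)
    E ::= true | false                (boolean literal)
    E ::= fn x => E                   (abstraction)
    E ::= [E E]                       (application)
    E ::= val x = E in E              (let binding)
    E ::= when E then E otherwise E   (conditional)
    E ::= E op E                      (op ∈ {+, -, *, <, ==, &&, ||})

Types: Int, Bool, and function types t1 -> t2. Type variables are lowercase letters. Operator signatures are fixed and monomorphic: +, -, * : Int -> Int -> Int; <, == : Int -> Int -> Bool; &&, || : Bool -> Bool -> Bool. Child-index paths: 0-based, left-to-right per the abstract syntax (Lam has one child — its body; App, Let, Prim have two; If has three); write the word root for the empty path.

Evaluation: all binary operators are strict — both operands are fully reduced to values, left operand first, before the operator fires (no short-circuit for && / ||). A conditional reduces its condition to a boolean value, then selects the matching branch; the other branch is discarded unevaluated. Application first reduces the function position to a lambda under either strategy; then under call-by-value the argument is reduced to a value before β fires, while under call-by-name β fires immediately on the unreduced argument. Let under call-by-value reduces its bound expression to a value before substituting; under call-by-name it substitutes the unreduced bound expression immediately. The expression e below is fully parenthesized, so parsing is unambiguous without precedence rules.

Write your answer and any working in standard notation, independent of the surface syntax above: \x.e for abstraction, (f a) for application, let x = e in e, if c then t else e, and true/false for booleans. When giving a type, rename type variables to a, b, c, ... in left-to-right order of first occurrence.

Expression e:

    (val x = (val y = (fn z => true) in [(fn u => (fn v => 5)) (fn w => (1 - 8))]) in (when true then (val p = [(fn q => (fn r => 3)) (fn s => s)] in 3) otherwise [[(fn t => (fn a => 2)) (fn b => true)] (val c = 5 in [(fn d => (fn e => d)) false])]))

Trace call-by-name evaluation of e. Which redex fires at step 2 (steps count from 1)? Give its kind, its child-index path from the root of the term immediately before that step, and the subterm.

Answer: if at root : (if true then (let p = ((\q.(\r.3)) (\s.s)) in 3) else (((\t.(\a.2)) (\b.true)) (let c = 5 in ((\d.(\e.d)) false))))

Trace:
step 0: (let x = (let y = (\z.true) in ((\u.(\v.5)) (\w.(1 - 8)))) in (if true then (let p = ((\q.(\r.3)) (\s.s)) in 3) else (((\t.(\a.2)) (\b.true)) (let c = 5 in ((\d.(\e.d)) false)))))
step 1: [let@root] (if true then (let p = ((\q.(\r.3)) (\s.s)) in 3) else (((\t.(\a.2)) (\b.true)) (let c = 5 in ((\d.(\e.d)) false))))
step 2: [if@root] (let p = ((\q.(\r.3)) (\s.s)) in 3)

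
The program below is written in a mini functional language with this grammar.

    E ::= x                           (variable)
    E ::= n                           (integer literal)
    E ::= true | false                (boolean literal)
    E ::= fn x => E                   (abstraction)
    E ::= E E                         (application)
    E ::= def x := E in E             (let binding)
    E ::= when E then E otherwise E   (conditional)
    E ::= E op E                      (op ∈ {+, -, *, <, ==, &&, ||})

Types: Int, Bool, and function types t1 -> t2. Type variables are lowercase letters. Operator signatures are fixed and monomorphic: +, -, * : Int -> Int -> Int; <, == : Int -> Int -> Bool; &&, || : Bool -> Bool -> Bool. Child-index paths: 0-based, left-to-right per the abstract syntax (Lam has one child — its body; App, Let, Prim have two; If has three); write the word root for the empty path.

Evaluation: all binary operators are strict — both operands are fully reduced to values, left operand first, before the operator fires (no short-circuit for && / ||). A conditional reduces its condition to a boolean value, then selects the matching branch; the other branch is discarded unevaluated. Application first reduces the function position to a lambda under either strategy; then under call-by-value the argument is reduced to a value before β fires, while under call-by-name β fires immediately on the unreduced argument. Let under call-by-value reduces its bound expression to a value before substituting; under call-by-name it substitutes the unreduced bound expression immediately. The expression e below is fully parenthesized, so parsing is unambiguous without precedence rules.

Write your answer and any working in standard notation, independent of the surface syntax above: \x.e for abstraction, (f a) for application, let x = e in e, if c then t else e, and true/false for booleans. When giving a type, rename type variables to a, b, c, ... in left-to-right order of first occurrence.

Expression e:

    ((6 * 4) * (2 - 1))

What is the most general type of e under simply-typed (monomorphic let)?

Answer: Int

Working:
  unify Int ~ Int
  unify Int ~ Int
  unify Int ~ Int
  unify Int ~ Int
  unify Int ~ Int
  unify Int ~ Int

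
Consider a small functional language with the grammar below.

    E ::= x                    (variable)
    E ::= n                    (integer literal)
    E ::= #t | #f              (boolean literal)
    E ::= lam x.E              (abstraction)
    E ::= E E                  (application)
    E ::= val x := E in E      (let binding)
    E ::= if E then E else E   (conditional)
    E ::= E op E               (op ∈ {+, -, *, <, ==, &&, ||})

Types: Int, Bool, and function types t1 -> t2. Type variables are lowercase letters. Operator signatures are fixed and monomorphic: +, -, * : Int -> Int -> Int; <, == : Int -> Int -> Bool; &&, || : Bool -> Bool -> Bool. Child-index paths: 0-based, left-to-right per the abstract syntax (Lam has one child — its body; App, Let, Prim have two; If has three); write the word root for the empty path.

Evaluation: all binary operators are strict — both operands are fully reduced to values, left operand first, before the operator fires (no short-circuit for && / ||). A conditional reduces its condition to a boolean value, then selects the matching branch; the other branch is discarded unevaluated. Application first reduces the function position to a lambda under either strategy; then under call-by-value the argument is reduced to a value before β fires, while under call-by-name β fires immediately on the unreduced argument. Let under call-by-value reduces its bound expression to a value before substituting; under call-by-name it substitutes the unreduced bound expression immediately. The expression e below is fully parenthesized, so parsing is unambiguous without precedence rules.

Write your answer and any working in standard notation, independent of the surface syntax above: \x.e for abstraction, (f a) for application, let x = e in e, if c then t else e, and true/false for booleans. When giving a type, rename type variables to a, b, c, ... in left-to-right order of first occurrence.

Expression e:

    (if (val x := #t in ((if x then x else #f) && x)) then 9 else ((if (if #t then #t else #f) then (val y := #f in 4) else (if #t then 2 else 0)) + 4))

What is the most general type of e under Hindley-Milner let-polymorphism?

Answer: Int

Derivation:
let x : Bool
x : Bool
  unify Bool ~ Bool
x : Bool
  unify Bool ~ Bool
  unify Bool ~ Bool
x : Bool
  unify Bool ~ Bool
  unify Bool ~ Bool
  unify Bool ~ Bool
  unify Bool ~ Bool
  unify Bool ~ Bool
let y : Bool
  unify Bool ~ Bool
  unify Int ~ Int
  unify Int ~ Int
  unify Int ~ Int
  unify Int ~ Int
  unify Int ~ Int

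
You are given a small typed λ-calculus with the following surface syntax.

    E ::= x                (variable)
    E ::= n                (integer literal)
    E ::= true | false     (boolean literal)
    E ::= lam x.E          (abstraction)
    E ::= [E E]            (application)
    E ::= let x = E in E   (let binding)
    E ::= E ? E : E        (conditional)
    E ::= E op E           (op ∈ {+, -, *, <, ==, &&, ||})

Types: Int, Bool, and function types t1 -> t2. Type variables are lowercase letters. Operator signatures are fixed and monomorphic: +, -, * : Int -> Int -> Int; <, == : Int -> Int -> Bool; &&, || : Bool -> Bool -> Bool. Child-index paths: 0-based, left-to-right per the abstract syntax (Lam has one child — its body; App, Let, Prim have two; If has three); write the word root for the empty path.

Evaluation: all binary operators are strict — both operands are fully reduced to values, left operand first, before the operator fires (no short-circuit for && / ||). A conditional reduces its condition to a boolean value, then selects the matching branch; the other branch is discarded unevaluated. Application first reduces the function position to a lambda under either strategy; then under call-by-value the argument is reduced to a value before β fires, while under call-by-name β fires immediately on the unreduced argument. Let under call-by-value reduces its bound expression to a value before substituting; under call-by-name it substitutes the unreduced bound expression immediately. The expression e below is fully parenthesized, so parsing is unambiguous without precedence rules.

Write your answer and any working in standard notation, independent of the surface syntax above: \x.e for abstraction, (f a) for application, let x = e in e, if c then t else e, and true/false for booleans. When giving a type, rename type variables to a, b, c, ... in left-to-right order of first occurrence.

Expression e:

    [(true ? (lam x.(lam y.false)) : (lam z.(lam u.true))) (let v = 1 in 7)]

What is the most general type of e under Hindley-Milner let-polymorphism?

Derivation:
  unify Bool ~ Bool
\y._ : b -> Bool
\x._ : a -> b -> Bool
\u._ : d -> Bool
\z._ : c -> d -> Bool
  unify a -> b -> Bool ~ c -> d -> Bool
  unify a ~ c
  unify b -> Bool ~ d -> Bool
  unify b ~ d
  unify Bool ~ Bool
let v : Int
  unify c -> d -> Bool ~ Int -> e
  unify c ~ Int
  unify d -> Bool ~ e
_ _ : d -> Bool

Answer: a -> Bool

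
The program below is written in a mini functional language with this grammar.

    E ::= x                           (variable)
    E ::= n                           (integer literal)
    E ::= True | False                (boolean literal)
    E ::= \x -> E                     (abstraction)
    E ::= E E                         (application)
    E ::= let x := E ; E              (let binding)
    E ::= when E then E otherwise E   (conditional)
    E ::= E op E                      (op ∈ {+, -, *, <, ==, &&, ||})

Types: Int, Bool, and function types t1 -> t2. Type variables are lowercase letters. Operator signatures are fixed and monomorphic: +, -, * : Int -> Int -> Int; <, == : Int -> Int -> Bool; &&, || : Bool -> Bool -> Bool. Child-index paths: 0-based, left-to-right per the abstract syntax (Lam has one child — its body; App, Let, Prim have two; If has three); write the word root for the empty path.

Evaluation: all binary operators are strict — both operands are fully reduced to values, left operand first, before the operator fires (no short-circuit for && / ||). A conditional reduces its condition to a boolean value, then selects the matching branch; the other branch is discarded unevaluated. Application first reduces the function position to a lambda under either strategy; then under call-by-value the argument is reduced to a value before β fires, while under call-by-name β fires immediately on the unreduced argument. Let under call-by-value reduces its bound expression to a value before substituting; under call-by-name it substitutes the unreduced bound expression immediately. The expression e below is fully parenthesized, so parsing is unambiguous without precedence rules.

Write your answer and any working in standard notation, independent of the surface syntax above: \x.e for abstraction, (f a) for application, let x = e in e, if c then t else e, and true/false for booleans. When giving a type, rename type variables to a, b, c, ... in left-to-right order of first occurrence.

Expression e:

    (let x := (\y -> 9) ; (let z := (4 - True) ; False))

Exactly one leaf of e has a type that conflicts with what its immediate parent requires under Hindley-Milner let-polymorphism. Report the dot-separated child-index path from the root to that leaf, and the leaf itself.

Answer: 1.0.1 : true

Trace:
\y._ : a -> Int
let x : forall. a -> Int
  unify Int ~ Int
  unify Bool ~ Int
  FAIL: mismatch Bool ~ Int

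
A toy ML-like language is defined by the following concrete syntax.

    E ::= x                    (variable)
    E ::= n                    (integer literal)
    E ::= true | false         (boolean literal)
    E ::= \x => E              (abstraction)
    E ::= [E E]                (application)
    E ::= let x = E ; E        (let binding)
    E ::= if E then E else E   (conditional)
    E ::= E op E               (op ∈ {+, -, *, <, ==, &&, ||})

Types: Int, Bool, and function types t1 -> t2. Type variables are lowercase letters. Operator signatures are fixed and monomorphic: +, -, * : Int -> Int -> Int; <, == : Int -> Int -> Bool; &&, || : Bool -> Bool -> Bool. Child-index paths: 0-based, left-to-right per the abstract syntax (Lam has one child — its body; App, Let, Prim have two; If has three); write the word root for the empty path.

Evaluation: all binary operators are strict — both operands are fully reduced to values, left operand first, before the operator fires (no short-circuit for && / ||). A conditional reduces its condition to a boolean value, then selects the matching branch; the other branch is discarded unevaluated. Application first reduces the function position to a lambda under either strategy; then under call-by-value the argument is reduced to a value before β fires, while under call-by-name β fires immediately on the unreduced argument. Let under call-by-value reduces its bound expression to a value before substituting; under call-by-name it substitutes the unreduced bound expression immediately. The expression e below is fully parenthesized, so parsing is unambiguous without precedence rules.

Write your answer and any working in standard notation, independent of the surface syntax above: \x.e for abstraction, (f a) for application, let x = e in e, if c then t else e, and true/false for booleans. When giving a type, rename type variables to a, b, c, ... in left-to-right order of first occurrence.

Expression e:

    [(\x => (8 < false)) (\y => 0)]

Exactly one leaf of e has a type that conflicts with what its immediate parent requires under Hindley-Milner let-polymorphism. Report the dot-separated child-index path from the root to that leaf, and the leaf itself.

Derivation:
  unify Int ~ Int
  unify Bool ~ Int
  FAIL: mismatch Bool ~ Int

Answer: 0.0.1 : false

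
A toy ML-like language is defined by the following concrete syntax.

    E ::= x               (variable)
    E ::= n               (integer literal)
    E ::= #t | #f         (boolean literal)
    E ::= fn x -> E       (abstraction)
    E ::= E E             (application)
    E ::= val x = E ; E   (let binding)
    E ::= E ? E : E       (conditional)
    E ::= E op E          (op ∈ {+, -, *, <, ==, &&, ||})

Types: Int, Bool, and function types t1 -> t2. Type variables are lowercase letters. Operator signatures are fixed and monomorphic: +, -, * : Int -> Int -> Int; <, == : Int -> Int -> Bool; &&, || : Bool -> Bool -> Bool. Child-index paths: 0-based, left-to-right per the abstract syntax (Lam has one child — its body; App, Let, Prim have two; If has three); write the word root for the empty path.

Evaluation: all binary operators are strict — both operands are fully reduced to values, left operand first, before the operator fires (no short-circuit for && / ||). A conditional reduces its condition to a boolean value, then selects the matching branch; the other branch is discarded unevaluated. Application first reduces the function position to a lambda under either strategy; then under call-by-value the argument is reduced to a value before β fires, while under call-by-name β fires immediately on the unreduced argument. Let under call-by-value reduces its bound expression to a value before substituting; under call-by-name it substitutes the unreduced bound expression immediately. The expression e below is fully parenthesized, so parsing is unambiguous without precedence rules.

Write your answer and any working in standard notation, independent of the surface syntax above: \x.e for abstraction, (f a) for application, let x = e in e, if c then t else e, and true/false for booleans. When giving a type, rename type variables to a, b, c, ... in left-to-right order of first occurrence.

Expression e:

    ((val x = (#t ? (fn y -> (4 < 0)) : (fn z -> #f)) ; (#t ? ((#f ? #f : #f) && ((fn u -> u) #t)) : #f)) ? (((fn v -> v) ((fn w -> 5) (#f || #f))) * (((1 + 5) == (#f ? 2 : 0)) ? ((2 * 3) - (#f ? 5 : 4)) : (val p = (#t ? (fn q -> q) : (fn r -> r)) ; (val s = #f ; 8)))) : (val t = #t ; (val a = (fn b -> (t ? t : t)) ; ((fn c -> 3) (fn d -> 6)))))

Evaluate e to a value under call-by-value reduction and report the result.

Derivation:
step 0: (if (let x = (if true then (\y.(4 < 0)) else (\z.false)) in (if true then ((if false then false else false) && ((\u.u) true)) else false)) then (((\v.v) ((\w.5) (false || false))) * (if ((1 + 5) == (if false then 2 else 0)) then ((2 * 3) - (if false then 5 else 4)) else (let p = (if true then (\q.q) else (\r.r)) in (let s = false in 8)))) else (let t = true in (let a = (\b.(if t then t else t)) in ((\c.3) (\d.6)))))
step 1: [if@0.0] (if (let x = (\y.(4 < 0)) in (if true then ((if false then false else false) && ((\u.u) true)) else false)) then (((\v.v) ((\w.5) (false || false))) * (if ((1 + 5) == (if false then 2 else 0)) then ((2 * 3) - (if false then 5 else 4)) else (let p = (if true then (\q.q) else (\r.r)) in (let s = false in 8)))) else (let t = true in (let a = (\b.(if t then t else t)) in ((\c.3) (\d.6)))))
step 2: [let@0] (if (if true then ((if false then false else false) && ((\u.u) true)) else false) then (((\v.v) ((\w.5) (false || false))) * (if ((1 + 5) == (if false then 2 else 0)) then ((2 * 3) - (if false then 5 else 4)) else (let p = (if true then (\q.q) else (\r.r)) in (let s = false in 8)))) else (let t = true in (let a = (\b.(if t then t else t)) in ((\c.3) (\d.6)))))
step 3: [if@0] (if ((if false then false else false) && ((\u.u) true)) then (((\v.v) ((\w.5) (false || false))) * (if ((1 + 5) == (if false then 2 else 0)) then ((2 * 3) - (if false then 5 else 4)) else (let p = (if true then (\q.q) else (\r.r)) in (let s = false in 8)))) else (let t = true in (let a = (\b.(if t then t else t)) in ((\c.3) (\d.6)))))
step 4: [if@0.0] (if (false && ((\u.u) true)) then (((\v.v) ((\w.5) (false || false))) * (if ((1 + 5) == (if false then 2 else 0)) then ((2 * 3) - (if false then 5 else 4)) else (let p = (if true then (\q.q) else (\r.r)) in (let s = false in 8)))) else (let t = true in (let a = (\b.(if t then t else t)) in ((\c.3) (\d.6)))))
step 5: [beta@0.1] (if (false && true) then (((\v.v) ((\w.5) (false || false))) * (if ((1 + 5) == (if false then 2 else 0)) then ((2 * 3) - (if false then 5 else 4)) else (let p = (if true then (\q.q) else (\r.r)) in (let s = false in 8)))) else (let t = true in (let a = (\b.(if t then t else t)) in ((\c.3) (\d.6)))))
step 6: [delta@0] (if false then (((\v.v) ((\w.5) (false || false))) * (if ((1 + 5) == (if false then 2 else 0)) then ((2 * 3) - (if false then 5 else 4)) else (let p = (if true then (\q.q) else (\r.r)) in (let s = false in 8)))) else (let t = true in (let a = (\b.(if t then t else t)) in ((\c.3) (\d.6)))))
step 7: [if@root] (let t = true in (let a = (\b.(if t then t else t)) in ((\c.3) (\d.6))))
step 8: [let@root] (let a = (\b.(if true then true else true)) in ((\c.3) (\d.6)))
step 9: [let@root] ((\c.3) (\d.6))
step 10: [beta@root] 3

Answer: 3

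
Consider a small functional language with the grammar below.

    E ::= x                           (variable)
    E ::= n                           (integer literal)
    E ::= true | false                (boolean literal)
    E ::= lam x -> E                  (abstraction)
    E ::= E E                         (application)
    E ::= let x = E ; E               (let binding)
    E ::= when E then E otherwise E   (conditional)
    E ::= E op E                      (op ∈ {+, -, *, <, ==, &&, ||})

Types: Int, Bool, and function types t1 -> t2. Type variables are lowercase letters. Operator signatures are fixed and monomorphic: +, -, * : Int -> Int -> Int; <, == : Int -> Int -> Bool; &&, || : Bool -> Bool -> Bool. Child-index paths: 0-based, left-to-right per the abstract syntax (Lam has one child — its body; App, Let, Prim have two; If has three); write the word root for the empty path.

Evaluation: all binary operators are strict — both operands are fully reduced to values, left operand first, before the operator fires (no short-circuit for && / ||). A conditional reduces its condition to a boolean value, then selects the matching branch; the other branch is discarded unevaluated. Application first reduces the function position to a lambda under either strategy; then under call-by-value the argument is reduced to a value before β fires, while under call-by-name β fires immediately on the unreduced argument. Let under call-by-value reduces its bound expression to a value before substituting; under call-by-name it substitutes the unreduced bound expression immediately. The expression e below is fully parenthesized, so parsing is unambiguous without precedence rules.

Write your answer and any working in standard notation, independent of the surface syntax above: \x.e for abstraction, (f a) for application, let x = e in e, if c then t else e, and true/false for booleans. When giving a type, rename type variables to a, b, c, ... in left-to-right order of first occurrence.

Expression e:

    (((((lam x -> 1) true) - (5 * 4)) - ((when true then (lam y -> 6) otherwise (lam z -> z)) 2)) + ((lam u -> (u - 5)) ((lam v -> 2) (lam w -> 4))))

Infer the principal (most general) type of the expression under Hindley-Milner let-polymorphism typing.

Trace:
\x._ : a -> Int
  unify a -> Int ~ Bool -> b
  unify a ~ Bool
  unify Int ~ b
_ _ : Int
  unify Int ~ Int
  unify Int ~ Int
  unify Int ~ Int
  unify Int ~ Int
  unify Int ~ Int
  unify Bool ~ Bool
\y._ : c -> Int
z : d
\z._ : d -> d
  unify c -> Int ~ d -> d
  unify c ~ d
  unify Int ~ d
  unify Int -> Int ~ Int -> e
  unify Int ~ Int
  unify Int ~ e
_ _ : Int
  unify Int ~ Int
  unify Int ~ Int
u : f
  unify f ~ Int
  unify Int ~ Int
\u._ : Int -> Int
\v._ : g -> Int
\w._ : h -> Int
  unify g -> Int ~ (h -> Int) -> i
  unify g ~ h -> Int
  unify Int ~ i
_ _ : Int
  unify Int -> Int ~ Int -> j
  unify Int ~ Int
  unify Int ~ j
_ _ : Int
  unify Int ~ Int

Answer: Int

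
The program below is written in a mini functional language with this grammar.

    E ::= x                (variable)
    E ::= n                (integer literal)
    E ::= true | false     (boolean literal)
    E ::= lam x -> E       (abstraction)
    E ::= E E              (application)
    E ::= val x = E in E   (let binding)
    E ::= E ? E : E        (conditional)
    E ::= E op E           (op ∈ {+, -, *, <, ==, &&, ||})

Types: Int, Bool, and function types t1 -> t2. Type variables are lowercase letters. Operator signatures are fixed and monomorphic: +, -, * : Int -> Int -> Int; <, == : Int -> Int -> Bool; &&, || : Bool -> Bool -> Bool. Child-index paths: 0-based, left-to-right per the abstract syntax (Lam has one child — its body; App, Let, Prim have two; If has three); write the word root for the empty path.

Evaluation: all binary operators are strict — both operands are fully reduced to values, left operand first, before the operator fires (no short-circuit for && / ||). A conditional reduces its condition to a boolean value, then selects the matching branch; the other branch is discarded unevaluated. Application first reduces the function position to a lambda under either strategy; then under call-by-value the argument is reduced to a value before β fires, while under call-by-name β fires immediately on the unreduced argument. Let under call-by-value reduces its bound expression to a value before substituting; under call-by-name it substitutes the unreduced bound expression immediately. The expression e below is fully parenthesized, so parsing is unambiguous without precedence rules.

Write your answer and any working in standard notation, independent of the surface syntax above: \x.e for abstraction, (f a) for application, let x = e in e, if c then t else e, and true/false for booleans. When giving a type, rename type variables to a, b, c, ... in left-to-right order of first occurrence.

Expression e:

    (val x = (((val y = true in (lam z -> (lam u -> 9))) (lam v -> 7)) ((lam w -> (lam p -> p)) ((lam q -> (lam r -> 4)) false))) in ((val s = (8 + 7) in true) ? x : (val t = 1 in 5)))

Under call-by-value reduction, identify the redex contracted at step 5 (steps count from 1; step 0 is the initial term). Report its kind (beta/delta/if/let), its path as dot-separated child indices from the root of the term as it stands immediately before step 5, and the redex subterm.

Trace:
step 0: (let x = (((let y = true in (\z.(\u.9))) (\v.7)) ((\w.(\p.p)) ((\q.(\r.4)) false))) in (if (let s = (8 + 7) in true) then x else (let t = 1 in 5)))
step 1: [let@0.0.0] (let x = (((\z.(\u.9)) (\v.7)) ((\w.(\p.p)) ((\q.(\r.4)) false))) in (if (let s = (8 + 7) in true) then x else (let t = 1 in 5)))
step 2: [beta@0.0] (let x = ((\u.9) ((\w.(\p.p)) ((\q.(\r.4)) false))) in (if (let s = (8 + 7) in true) then x else (let t = 1 in 5)))
step 3: [beta@0.1.1] (let x = ((\u.9) ((\w.(\p.p)) (\r.4))) in (if (let s = (8 + 7) in true) then x else (let t = 1 in 5)))
step 4: [beta@0.1] (let x = ((\u.9) (\p.p)) in (if (let s = (8 + 7) in true) then x else (let t = 1 in 5)))
step 5: [beta@0] (let x = 9 in (if (let s = (8 + 7) in true) then x else (let t = 1 in 5)))

Answer: beta at 0 : ((\u.9) (\p.p))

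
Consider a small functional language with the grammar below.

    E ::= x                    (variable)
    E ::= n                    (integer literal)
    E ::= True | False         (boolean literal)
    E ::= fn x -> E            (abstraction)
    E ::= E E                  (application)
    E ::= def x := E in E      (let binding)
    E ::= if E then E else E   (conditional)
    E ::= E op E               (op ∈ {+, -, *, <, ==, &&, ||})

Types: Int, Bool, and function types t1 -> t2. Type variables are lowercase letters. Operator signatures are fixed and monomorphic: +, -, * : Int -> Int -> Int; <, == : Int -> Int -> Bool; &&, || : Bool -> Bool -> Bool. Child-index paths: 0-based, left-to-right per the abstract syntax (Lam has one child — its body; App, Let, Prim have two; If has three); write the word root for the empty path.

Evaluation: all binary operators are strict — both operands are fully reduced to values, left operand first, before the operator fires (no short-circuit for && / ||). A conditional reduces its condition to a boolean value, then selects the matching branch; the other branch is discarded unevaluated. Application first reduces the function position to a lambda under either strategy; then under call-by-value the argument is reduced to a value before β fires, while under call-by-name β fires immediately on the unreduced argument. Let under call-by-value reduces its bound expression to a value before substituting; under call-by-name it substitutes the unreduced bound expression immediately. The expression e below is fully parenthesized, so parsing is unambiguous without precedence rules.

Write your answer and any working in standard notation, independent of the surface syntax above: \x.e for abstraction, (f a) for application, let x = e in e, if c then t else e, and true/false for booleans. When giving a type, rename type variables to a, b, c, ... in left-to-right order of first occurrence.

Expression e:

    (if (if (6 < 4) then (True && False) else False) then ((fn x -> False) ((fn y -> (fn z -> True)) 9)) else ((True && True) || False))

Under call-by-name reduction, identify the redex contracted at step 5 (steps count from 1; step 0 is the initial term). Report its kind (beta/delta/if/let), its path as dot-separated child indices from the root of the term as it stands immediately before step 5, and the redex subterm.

Working:
step 0: (if (if (6 < 4) then (true && false) else false) then ((\x.false) ((\y.(\z.true)) 9)) else ((true && true) || false))
step 1: [delta@0.0] (if (if false then (true && false) else false) then ((\x.false) ((\y.(\z.true)) 9)) else ((true && true) || false))
step 2: [if@0] (if false then ((\x.false) ((\y.(\z.true)) 9)) else ((true && true) || false))
step 3: [if@root] ((true && true) || false)
step 4: [delta@0] (true || false)
step 5: [delta@root] true

Answer: delta at root : (true || false)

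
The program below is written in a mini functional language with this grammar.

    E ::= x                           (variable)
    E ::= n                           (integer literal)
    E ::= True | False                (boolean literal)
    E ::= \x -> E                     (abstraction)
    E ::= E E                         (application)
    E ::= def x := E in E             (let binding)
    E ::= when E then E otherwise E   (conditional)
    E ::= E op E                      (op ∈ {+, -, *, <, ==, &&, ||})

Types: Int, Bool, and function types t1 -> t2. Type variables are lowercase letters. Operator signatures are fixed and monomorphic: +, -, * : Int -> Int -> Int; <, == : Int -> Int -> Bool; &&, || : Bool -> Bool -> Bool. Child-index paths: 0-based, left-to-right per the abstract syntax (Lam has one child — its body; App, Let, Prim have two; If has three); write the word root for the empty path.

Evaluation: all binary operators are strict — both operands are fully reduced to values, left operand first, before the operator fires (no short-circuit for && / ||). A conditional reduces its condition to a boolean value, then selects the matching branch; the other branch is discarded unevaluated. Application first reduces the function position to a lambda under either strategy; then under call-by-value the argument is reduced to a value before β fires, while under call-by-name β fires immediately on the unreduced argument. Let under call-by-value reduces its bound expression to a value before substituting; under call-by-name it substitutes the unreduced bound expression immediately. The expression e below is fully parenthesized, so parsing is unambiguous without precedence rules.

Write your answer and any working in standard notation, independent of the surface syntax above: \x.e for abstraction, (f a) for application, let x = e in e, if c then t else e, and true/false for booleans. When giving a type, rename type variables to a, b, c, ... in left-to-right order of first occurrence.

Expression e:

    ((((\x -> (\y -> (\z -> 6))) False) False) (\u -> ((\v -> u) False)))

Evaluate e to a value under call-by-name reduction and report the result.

Answer: 6

Derivation:
step 0: ((((\x.(\y.(\z.6))) false) false) (\u.((\v.u) false)))
step 1: [beta@0.0] (((\y.(\z.6)) false) (\u.((\v.u) false)))
step 2: [beta@0] ((\z.6) (\u.((\v.u) false)))
step 3: [beta@root] 6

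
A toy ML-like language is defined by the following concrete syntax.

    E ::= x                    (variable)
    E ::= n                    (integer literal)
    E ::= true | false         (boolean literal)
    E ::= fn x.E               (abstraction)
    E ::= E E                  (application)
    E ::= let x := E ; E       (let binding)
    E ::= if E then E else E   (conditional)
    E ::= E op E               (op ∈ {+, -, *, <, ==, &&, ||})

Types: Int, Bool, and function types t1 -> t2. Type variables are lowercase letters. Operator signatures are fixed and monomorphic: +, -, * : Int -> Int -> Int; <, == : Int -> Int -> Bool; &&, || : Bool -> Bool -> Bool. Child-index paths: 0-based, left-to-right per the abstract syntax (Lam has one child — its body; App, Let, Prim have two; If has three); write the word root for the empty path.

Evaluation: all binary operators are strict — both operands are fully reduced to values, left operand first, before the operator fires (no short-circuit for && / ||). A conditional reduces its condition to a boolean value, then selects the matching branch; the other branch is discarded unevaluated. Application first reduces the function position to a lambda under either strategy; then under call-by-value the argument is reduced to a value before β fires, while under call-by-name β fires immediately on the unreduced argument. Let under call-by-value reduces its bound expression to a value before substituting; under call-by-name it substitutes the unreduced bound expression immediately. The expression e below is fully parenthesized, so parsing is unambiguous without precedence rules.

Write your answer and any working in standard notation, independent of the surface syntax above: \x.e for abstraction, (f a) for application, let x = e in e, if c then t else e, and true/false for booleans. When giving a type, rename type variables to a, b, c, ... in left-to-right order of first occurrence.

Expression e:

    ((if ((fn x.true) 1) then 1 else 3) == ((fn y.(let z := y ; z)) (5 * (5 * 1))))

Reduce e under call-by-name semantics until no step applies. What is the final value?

Working:
step 0: ((if ((\x.true) 1) then 1 else 3) == ((\y.(let z = y in z)) (5 * (5 * 1))))
step 1: [beta@0.0] ((if true then 1 else 3) == ((\y.(let z = y in z)) (5 * (5 * 1))))
step 2: [if@0] (1 == ((\y.(let z = y in z)) (5 * (5 * 1))))
step 3: [beta@1] (1 == (let z = (5 * (5 * 1)) in z))
step 4: [let@1] (1 == (5 * (5 * 1)))
step 5: [delta@1.1] (1 == (5 * 5))
step 6: [delta@1] (1 == 25)
step 7: [delta@root] false

Answer: false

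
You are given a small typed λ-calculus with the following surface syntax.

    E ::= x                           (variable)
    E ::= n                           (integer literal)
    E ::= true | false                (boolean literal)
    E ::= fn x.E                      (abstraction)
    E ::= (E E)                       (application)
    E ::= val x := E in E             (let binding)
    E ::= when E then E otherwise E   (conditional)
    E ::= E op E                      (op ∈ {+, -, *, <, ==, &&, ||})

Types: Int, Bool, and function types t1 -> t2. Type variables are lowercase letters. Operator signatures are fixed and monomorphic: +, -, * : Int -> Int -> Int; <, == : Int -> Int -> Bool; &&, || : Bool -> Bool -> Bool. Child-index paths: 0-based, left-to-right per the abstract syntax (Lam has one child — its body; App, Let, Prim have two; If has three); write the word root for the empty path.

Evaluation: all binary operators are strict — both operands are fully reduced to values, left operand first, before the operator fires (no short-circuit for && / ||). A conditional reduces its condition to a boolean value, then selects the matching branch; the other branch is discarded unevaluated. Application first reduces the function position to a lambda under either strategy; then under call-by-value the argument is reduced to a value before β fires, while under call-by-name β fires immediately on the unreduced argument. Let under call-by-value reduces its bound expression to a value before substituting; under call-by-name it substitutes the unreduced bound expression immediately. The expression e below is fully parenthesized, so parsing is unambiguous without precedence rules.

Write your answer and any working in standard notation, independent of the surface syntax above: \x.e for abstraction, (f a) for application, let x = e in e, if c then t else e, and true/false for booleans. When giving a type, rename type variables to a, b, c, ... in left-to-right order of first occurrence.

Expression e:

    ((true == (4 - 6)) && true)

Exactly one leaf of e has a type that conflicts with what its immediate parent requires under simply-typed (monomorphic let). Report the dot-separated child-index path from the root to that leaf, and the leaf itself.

Answer: 0.0 : true

Working:
  unify Bool ~ Int
  FAIL: mismatch Bool ~ Int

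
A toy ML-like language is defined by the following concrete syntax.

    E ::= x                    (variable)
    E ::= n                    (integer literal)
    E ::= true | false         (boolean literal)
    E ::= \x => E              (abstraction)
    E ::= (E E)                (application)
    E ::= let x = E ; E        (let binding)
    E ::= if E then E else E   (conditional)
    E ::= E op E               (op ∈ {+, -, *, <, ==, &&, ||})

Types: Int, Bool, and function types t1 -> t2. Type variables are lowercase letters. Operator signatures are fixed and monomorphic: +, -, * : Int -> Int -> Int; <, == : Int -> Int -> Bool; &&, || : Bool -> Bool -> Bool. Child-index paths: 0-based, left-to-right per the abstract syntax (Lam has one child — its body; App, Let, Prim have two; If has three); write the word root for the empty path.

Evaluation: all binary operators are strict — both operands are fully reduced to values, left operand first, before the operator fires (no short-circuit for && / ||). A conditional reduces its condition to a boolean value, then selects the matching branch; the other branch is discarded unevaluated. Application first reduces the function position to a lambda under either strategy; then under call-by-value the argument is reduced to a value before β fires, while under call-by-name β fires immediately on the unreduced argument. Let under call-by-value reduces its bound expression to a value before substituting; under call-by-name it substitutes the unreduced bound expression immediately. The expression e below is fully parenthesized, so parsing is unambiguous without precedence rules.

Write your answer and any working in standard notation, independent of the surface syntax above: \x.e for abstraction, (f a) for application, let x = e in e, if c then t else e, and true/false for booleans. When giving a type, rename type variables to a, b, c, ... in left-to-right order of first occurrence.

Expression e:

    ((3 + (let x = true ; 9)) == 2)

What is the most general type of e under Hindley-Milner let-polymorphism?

Trace:
  unify Int ~ Int
let x : Bool
  unify Int ~ Int
  unify Int ~ Int
  unify Int ~ Int

Answer: Bool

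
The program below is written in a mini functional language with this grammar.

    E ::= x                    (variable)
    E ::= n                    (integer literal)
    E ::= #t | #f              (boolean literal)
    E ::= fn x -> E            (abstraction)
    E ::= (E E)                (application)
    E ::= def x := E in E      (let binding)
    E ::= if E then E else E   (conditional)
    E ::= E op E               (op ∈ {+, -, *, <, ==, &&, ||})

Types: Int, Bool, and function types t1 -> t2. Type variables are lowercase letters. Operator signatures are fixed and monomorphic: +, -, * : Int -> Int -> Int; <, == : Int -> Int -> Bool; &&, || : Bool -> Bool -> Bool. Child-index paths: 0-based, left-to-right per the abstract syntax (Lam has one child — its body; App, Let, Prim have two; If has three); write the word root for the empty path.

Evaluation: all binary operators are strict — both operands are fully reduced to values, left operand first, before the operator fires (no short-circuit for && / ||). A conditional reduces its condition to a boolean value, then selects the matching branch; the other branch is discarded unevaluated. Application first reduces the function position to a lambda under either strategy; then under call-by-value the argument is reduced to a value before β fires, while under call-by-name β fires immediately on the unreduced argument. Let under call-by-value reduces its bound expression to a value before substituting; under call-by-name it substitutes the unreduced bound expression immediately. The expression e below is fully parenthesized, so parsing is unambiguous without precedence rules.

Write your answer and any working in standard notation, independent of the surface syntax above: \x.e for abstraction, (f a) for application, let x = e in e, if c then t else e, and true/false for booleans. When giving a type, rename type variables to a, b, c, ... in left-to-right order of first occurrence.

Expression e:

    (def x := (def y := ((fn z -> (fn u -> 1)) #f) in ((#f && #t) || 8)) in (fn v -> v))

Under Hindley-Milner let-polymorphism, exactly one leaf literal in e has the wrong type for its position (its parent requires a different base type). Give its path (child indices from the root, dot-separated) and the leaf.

Trace:
\u._ : b -> Int
\z._ : a -> b -> Int
  unify a -> b -> Int ~ Bool -> c
  unify a ~ Bool
  unify b -> Int ~ c
_ _ : b -> Int
let y : forall. b -> Int
  unify Bool ~ Bool
  unify Bool ~ Bool
  unify Bool ~ Bool
  unify Int ~ Bool
  FAIL: mismatch Int ~ Bool

Answer: 0.1.1 : 8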